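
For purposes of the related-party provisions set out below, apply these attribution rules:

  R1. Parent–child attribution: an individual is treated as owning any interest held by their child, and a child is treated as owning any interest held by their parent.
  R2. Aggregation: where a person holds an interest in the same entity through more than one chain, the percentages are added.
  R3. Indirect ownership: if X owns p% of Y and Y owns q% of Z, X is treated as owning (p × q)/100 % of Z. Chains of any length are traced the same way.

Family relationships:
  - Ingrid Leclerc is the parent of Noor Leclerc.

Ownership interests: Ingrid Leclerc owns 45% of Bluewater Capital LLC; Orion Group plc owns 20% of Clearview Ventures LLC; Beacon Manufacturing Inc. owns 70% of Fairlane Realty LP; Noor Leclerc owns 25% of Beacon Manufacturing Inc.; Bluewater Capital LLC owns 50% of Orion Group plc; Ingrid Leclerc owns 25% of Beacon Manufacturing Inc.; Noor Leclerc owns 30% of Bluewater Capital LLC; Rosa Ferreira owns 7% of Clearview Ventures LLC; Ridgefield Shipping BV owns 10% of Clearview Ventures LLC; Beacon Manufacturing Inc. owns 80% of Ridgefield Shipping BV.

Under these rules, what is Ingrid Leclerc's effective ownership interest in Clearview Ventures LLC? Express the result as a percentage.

By parent–child attribution (R1), Ingrid Leclerc is treated as also owning Noor Leclerc's interest in Beacon Manufacturing Inc, giving 25% + 25% = 50%.
By parent–child attribution (R1), Ingrid Leclerc is treated as also owning Noor Leclerc's interest in Bluewater Capital LLC, giving 45% + 30% = 75%.
Chain via Beacon Manufacturing Inc. → Ridgefield Shipping BV (R3): 50% × 80% × 10% = 4% of Clearview Ventures LLC.
Chain via Bluewater Capital LLC → Orion Group plc (R3): 75% × 50% × 20% = 7.5% of Clearview Ventures LLC.
Aggregating (R2): 4% + 7.5% = 11.5%.

11.5%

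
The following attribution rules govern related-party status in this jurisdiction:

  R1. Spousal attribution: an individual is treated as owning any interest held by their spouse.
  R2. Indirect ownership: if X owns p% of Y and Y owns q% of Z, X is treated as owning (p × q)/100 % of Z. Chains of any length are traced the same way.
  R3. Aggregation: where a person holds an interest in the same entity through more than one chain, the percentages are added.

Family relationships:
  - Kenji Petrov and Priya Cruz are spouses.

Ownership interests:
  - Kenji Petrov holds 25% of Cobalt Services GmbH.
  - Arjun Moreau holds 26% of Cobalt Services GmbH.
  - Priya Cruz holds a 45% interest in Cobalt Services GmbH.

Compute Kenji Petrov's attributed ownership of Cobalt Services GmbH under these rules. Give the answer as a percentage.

70%

By spousal attribution (R1), Kenji Petrov is treated as also owning Priya Cruz's interest in Cobalt Services GmbH, giving 25% + 45% = 70%.
Direct interest in Cobalt Services GmbH: 70%.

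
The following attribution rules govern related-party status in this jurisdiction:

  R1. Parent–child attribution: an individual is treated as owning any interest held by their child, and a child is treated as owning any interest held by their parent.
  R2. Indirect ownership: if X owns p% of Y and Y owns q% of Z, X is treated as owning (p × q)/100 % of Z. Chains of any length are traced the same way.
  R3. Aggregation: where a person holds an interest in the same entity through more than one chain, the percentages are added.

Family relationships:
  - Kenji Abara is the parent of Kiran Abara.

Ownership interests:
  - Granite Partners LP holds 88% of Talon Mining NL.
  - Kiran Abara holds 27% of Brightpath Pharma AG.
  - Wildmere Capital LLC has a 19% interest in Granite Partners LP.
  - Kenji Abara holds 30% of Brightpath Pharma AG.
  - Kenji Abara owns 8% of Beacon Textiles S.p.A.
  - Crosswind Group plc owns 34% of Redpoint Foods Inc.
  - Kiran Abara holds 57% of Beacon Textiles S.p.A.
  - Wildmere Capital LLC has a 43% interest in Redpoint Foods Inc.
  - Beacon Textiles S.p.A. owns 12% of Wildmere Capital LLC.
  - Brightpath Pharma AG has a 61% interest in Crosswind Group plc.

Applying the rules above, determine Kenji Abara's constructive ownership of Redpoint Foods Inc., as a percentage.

15.1758%

By parent–child attribution (R1), Kenji Abara is treated as also owning Kiran Abara's interest in Beacon Textiles S.p.A, giving 8% + 57% = 65%.
By parent–child attribution (R1), Kenji Abara is treated as also owning Kiran Abara's interest in Brightpath Pharma AG, giving 30% + 27% = 57%.
Chain via Beacon Textiles S.p.A. → Wildmere Capital LLC (R2): 65% × 12% × 43% = 3.354% of Redpoint Foods Inc.
Chain via Brightpath Pharma AG → Crosswind Group plc (R2): 57% × 61% × 34% = 11.8218% of Redpoint Foods Inc.
Aggregating (R3): 3.354% + 11.8218% = 15.1758%.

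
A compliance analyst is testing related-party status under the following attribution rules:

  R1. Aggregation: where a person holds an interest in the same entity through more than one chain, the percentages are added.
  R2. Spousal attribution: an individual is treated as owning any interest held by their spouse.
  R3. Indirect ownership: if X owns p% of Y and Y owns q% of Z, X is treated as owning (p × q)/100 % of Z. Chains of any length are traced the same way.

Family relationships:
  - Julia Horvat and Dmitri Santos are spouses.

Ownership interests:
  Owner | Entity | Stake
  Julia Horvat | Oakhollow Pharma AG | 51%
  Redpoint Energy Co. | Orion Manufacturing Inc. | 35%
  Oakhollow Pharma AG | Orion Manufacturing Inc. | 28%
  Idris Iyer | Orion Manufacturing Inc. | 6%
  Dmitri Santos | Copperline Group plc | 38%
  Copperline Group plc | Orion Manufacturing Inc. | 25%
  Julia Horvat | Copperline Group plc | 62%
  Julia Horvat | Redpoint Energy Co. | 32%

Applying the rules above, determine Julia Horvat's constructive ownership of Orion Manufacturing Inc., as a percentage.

50.48%

By spousal attribution (R2), Julia Horvat is treated as also owning Dmitri Santos's interest in Copperline Group plc, giving 62% + 38% = 100%.
Chain via Copperline Group plc (R3): 100% × 25% = 25% of Orion Manufacturing Inc.
Chain via Redpoint Energy Co. (R3): 32% × 35% = 11.2% of Orion Manufacturing Inc.
Chain via Oakhollow Pharma AG (R3): 51% × 28% = 14.28% of Orion Manufacturing Inc.
Aggregating (R1): 25% + 11.2% + 14.28% = 50.48%.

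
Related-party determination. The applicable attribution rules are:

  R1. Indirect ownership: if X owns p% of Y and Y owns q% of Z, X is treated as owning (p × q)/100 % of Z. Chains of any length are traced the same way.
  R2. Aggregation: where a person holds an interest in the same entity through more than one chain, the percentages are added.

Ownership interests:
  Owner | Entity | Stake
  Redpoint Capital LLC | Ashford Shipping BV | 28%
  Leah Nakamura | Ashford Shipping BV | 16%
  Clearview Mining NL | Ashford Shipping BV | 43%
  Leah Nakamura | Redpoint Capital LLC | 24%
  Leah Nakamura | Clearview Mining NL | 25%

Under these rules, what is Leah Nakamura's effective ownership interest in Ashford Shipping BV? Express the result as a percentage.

Chain via Redpoint Capital LLC (R1): 24% × 28% = 6.72% of Ashford Shipping BV.
Chain via Clearview Mining NL (R1): 25% × 43% = 10.75% of Ashford Shipping BV.
Direct interest in Ashford Shipping BV: 16%.
Aggregating (R2): 6.72% + 10.75% + 16% = 33.47%.

33.47%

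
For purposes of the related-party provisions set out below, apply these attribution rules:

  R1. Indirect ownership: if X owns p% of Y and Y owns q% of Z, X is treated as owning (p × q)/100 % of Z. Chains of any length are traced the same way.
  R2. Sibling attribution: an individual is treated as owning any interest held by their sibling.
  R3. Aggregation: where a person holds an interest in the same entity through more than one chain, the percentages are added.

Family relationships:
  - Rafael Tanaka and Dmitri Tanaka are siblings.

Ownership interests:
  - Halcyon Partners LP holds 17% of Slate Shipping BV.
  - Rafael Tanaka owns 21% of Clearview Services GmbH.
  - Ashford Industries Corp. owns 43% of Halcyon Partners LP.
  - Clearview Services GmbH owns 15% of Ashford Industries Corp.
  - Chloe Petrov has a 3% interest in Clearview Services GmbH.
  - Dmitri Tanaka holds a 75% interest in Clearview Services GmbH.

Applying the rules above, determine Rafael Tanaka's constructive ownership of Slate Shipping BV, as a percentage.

By sibling attribution (R2), Rafael Tanaka is treated as also owning Dmitri Tanaka's interest in Clearview Services GmbH, giving 21% + 75% = 96%.
Chain via Clearview Services GmbH → Ashford Industries Corp. → Halcyon Partners LP (R1): 96% × 15% × 43% × 17% = 1.05264% of Slate Shipping BV.

1.05264%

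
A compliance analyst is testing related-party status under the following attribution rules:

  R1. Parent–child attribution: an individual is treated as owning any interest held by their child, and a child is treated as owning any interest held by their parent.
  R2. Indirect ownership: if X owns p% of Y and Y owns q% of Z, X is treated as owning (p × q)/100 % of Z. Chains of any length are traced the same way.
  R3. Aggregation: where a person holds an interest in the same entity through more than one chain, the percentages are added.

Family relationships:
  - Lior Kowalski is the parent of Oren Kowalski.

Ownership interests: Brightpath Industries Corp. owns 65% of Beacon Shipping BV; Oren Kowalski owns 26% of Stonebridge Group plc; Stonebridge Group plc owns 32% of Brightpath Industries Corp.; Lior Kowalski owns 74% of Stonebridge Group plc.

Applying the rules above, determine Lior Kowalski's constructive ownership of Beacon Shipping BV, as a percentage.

20.8%

By parent–child attribution (R1), Lior Kowalski is treated as also owning Oren Kowalski's interest in Stonebridge Group plc, giving 74% + 26% = 100%.
Chain via Stonebridge Group plc → Brightpath Industries Corp. (R2): 100% × 32% × 65% = 20.8% of Beacon Shipping BV.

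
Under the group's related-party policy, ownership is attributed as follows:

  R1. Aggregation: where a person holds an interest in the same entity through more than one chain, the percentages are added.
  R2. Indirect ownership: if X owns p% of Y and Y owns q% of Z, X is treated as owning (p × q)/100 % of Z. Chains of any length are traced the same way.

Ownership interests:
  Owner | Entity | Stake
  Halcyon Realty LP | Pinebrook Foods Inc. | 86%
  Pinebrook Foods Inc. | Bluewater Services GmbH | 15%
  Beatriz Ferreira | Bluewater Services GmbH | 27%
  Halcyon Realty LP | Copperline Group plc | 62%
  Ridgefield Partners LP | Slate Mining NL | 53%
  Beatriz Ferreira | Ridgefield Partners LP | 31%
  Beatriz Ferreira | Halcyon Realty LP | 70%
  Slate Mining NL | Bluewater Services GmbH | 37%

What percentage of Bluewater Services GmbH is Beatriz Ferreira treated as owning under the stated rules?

42.1091%

Chain via Ridgefield Partners LP → Slate Mining NL (R2): 31% × 53% × 37% = 6.0791% of Bluewater Services GmbH.
Chain via Halcyon Realty LP → Pinebrook Foods Inc. (R2): 70% × 86% × 15% = 9.03% of Bluewater Services GmbH.
Direct interest in Bluewater Services GmbH: 27%.
Aggregating (R1): 6.0791% + 9.03% + 27% = 42.1091%.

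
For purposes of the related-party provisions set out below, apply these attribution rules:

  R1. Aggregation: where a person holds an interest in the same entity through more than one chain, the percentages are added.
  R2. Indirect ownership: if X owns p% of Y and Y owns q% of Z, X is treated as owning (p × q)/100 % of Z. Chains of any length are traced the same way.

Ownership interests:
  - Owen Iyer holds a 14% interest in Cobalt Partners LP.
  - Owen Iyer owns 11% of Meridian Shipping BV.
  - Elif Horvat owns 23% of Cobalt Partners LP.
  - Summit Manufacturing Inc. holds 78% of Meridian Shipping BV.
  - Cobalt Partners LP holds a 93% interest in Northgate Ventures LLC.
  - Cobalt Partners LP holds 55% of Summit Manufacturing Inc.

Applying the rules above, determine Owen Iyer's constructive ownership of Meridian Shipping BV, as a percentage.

17.006%

Chain via Cobalt Partners LP → Summit Manufacturing Inc. (R2): 14% × 55% × 78% = 6.006% of Meridian Shipping BV.
Direct interest in Meridian Shipping BV: 11%.
Aggregating (R1): 6.006% + 11% = 17.006%.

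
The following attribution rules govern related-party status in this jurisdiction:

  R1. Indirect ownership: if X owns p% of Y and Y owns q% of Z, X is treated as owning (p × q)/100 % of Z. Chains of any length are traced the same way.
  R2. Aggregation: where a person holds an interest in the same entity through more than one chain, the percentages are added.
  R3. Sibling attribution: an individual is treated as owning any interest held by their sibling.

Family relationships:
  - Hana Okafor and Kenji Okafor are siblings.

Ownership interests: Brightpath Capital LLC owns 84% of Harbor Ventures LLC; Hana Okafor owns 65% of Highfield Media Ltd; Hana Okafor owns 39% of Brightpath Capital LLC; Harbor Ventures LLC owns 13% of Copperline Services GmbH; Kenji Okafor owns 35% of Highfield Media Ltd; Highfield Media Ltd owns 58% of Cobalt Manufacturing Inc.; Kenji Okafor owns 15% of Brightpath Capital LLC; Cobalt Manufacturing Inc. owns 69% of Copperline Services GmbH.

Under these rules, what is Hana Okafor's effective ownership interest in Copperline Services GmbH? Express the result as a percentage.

45.9168%

By sibling attribution (R3), Hana Okafor is treated as also owning Kenji Okafor's interest in Brightpath Capital LLC, giving 39% + 15% = 54%.
By sibling attribution (R3), Hana Okafor is treated as also owning Kenji Okafor's interest in Highfield Media Ltd, giving 65% + 35% = 100%.
Chain via Brightpath Capital LLC → Harbor Ventures LLC (R1): 54% × 84% × 13% = 5.8968% of Copperline Services GmbH.
Chain via Highfield Media Ltd → Cobalt Manufacturing Inc. (R1): 100% × 58% × 69% = 40.02% of Copperline Services GmbH.
Aggregating (R2): 5.8968% + 40.02% = 45.9168%.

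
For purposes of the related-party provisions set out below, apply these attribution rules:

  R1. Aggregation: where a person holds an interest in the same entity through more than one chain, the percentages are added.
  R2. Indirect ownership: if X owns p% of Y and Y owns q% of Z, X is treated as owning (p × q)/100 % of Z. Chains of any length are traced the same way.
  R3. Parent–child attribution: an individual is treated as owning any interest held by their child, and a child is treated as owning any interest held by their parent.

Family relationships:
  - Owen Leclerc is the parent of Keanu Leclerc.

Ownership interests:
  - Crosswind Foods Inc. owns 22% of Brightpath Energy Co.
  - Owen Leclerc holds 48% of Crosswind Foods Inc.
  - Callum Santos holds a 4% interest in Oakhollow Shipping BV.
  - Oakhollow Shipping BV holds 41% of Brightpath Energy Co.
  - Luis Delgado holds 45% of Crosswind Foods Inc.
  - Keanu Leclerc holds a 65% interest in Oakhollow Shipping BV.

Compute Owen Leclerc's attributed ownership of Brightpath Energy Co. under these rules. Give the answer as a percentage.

37.21%

By parent–child attribution (R3), Owen Leclerc is treated as owning Keanu Leclerc's 65% interest in Oakhollow Shipping BV.
Chain via Crosswind Foods Inc. (R2): 48% × 22% = 10.56% of Brightpath Energy Co.
Chain via Oakhollow Shipping BV (R2): 65% × 41% = 26.65% of Brightpath Energy Co.
Aggregating (R1): 10.56% + 26.65% = 37.21%.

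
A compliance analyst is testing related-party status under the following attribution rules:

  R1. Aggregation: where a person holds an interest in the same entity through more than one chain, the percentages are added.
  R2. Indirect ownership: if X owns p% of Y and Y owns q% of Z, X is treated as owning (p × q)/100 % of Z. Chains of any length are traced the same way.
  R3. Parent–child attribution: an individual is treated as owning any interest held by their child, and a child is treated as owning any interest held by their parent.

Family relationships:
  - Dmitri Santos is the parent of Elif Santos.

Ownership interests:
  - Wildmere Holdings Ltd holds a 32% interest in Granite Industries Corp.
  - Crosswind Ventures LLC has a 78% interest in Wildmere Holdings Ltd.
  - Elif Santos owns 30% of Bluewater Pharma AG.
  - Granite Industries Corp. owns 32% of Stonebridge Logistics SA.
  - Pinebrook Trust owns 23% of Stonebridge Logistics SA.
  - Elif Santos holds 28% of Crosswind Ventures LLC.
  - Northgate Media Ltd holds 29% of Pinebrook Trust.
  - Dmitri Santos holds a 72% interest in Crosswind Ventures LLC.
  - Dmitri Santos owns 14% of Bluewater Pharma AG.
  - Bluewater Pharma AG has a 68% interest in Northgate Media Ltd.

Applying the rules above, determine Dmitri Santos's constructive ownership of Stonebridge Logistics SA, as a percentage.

By parent–child attribution (R3), Dmitri Santos is treated as also owning Elif Santos's interest in Crosswind Ventures LLC, giving 72% + 28% = 100%.
By parent–child attribution (R3), Dmitri Santos is treated as also owning Elif Santos's interest in Bluewater Pharma AG, giving 14% + 30% = 44%.
Chain via Crosswind Ventures LLC → Wildmere Holdings Ltd → Granite Industries Corp. (R2): 100% × 78% × 32% × 32% = 7.9872% of Stonebridge Logistics SA.
Chain via Bluewater Pharma AG → Northgate Media Ltd → Pinebrook Trust (R2): 44% × 68% × 29% × 23% = 1.995664% of Stonebridge Logistics SA.
Aggregating (R1): 7.9872% + 1.995664% = 9.982864%.

9.982864%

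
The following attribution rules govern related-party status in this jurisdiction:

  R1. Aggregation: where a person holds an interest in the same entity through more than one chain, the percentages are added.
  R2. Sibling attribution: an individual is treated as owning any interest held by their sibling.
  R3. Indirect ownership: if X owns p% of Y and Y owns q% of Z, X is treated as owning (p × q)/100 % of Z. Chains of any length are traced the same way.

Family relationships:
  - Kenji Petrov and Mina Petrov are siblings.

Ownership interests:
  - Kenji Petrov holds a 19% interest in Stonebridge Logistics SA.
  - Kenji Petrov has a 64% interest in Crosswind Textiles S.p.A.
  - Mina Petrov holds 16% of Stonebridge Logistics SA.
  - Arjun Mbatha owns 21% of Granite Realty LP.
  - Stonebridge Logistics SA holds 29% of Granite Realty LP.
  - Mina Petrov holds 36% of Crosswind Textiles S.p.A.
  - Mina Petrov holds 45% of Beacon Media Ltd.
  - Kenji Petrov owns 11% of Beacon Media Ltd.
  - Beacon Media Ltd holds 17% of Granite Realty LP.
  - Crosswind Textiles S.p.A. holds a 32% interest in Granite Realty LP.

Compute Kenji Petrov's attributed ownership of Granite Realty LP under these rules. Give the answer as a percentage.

51.67%

By sibling attribution (R2), Kenji Petrov is treated as also owning Mina Petrov's interest in Beacon Media Ltd, giving 11% + 45% = 56%.
By sibling attribution (R2), Kenji Petrov is treated as also owning Mina Petrov's interest in Stonebridge Logistics SA, giving 19% + 16% = 35%.
By sibling attribution (R2), Kenji Petrov is treated as also owning Mina Petrov's interest in Crosswind Textiles S.p.A, giving 64% + 36% = 100%.
Chain via Beacon Media Ltd (R3): 56% × 17% = 9.52% of Granite Realty LP.
Chain via Stonebridge Logistics SA (R3): 35% × 29% = 10.15% of Granite Realty LP.
Chain via Crosswind Textiles S.p.A. (R3): 100% × 32% = 32% of Granite Realty LP.
Aggregating (R1): 9.52% + 10.15% + 32% = 51.67%.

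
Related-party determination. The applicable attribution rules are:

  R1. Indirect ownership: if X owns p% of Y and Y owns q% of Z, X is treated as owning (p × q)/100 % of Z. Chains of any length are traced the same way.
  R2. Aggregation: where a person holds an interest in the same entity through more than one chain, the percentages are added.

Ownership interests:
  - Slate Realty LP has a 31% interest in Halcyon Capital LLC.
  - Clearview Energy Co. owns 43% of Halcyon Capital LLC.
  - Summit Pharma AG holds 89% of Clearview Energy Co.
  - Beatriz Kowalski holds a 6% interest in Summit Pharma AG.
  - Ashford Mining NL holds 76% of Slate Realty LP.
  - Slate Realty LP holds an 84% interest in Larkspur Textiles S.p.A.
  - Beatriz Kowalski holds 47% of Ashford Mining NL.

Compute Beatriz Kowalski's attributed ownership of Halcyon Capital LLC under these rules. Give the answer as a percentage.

Chain via Summit Pharma AG → Clearview Energy Co. (R1): 6% × 89% × 43% = 2.2962% of Halcyon Capital LLC.
Chain via Ashford Mining NL → Slate Realty LP (R1): 47% × 76% × 31% = 11.0732% of Halcyon Capital LLC.
Aggregating (R2): 2.2962% + 11.0732% = 13.3694%.

13.3694%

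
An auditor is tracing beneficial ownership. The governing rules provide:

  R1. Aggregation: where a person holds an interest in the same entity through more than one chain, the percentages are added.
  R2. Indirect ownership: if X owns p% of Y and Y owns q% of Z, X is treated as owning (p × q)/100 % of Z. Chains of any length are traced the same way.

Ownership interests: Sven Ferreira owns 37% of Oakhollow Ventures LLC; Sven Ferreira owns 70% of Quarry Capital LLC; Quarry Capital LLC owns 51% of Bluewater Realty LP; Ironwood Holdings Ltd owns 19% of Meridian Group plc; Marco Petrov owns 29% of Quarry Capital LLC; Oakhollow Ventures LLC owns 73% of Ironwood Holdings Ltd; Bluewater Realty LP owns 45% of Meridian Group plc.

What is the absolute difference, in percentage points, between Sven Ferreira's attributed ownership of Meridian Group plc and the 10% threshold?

Chain via Quarry Capital LLC → Bluewater Realty LP (R2): 70% × 51% × 45% = 16.065% of Meridian Group plc.
Chain via Oakhollow Ventures LLC → Ironwood Holdings Ltd (R2): 37% × 73% × 19% = 5.1319% of Meridian Group plc.
Aggregating (R1): 16.065% + 5.1319% = 21.1969%.
21.1969% exceeds the 10% threshold by 11.1969 percentage points.

11.1969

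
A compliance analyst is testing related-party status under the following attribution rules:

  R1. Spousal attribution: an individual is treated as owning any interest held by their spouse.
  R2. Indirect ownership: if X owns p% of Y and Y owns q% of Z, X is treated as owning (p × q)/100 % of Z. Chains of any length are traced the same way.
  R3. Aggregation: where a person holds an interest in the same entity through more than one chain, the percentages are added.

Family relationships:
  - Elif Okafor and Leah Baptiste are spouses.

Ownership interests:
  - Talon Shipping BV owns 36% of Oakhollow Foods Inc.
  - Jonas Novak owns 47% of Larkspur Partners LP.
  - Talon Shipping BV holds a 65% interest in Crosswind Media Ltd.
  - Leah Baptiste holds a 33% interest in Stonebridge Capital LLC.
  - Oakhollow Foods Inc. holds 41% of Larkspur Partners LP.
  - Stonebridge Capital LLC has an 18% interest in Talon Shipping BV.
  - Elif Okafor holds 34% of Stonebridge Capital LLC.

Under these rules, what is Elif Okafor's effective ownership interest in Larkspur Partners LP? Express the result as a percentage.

By spousal attribution (R1), Elif Okafor is treated as also owning Leah Baptiste's interest in Stonebridge Capital LLC, giving 34% + 33% = 67%.
Chain via Stonebridge Capital LLC → Talon Shipping BV → Oakhollow Foods Inc. (R2): 67% × 18% × 36% × 41% = 1.780056% of Larkspur Partners LP.

1.780056%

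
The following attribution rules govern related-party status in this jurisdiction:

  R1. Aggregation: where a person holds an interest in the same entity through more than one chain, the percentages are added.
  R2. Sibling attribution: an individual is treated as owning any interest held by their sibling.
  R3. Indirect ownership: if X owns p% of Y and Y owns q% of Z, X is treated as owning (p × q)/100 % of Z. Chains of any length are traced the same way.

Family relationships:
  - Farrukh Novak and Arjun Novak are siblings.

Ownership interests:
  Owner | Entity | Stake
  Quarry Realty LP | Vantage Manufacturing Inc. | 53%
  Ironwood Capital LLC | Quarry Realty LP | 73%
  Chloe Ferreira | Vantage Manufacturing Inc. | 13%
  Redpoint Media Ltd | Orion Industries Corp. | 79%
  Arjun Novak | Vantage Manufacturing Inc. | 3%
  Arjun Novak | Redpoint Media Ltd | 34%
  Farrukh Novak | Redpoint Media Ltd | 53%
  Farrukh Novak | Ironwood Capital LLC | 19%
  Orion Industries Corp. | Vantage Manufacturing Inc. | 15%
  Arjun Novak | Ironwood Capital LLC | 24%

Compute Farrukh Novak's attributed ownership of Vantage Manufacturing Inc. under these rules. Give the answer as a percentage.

29.9462%

By sibling attribution (R2), Farrukh Novak is treated as also owning Arjun Novak's interest in Ironwood Capital LLC, giving 19% + 24% = 43%.
By sibling attribution (R2), Farrukh Novak is treated as also owning Arjun Novak's interest in Redpoint Media Ltd, giving 53% + 34% = 87%.
By sibling attribution (R2), Farrukh Novak is treated as owning Arjun Novak's 3% interest in Vantage Manufacturing Inc.
Chain via Ironwood Capital LLC → Quarry Realty LP (R3): 43% × 73% × 53% = 16.6367% of Vantage Manufacturing Inc.
Chain via Redpoint Media Ltd → Orion Industries Corp. (R3): 87% × 79% × 15% = 10.3095% of Vantage Manufacturing Inc.
Direct interest in Vantage Manufacturing Inc: 3%.
Aggregating (R1): 16.6367% + 10.3095% + 3% = 29.9462%.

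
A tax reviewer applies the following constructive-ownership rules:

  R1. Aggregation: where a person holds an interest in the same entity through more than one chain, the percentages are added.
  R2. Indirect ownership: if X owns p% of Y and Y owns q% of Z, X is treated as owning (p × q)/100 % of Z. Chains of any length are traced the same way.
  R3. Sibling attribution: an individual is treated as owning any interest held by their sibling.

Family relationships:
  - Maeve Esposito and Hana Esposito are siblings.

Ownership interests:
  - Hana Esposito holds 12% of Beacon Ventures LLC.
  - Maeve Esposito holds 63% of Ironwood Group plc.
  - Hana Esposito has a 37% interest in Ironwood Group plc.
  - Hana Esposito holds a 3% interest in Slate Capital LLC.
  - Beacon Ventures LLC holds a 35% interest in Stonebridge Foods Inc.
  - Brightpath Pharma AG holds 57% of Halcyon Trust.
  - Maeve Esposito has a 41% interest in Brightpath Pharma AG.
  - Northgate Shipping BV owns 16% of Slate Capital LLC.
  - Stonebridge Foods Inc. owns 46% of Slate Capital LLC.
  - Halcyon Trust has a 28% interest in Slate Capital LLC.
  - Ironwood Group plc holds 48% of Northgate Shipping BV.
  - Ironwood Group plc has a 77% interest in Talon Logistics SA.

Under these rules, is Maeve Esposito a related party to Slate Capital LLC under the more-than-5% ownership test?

By sibling attribution (R3), Maeve Esposito is treated as also owning Hana Esposito's interest in Ironwood Group plc, giving 63% + 37% = 100%.
By sibling attribution (R3), Maeve Esposito is treated as owning Hana Esposito's 12% interest in Beacon Ventures LLC.
By sibling attribution (R3), Maeve Esposito is treated as owning Hana Esposito's 3% interest in Slate Capital LLC.
Chain via Brightpath Pharma AG → Halcyon Trust (R2): 41% × 57% × 28% = 6.5436% of Slate Capital LLC.
Chain via Ironwood Group plc → Northgate Shipping BV (R2): 100% × 48% × 16% = 7.68% of Slate Capital LLC.
Chain via Beacon Ventures LLC → Stonebridge Foods Inc. (R2): 12% × 35% × 46% = 1.932% of Slate Capital LLC.
Direct interest in Slate Capital LLC: 3%.
Aggregating (R1): 6.5436% + 7.68% + 1.932% + 3% = 19.1556%.
19.1556% exceeds the 5% threshold, so Maeve is a related party to Slate Capital LLC.

Yes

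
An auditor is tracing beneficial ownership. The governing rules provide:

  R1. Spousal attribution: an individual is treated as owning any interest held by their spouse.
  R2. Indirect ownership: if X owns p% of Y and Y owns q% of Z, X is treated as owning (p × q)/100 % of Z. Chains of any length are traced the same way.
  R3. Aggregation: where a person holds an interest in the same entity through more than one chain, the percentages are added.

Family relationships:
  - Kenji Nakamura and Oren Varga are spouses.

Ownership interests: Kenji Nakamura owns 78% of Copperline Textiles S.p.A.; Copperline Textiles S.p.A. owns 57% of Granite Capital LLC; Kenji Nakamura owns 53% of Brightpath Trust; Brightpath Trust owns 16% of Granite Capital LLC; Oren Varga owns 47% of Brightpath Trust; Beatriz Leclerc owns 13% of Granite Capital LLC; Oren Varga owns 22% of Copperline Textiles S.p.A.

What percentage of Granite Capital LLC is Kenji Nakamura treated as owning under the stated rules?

By spousal attribution (R1), Kenji Nakamura is treated as also owning Oren Varga's interest in Copperline Textiles S.p.A, giving 78% + 22% = 100%.
By spousal attribution (R1), Kenji Nakamura is treated as also owning Oren Varga's interest in Brightpath Trust, giving 53% + 47% = 100%.
Chain via Copperline Textiles S.p.A. (R2): 100% × 57% = 57% of Granite Capital LLC.
Chain via Brightpath Trust (R2): 100% × 16% = 16% of Granite Capital LLC.
Aggregating (R3): 57% + 16% = 73%.

73%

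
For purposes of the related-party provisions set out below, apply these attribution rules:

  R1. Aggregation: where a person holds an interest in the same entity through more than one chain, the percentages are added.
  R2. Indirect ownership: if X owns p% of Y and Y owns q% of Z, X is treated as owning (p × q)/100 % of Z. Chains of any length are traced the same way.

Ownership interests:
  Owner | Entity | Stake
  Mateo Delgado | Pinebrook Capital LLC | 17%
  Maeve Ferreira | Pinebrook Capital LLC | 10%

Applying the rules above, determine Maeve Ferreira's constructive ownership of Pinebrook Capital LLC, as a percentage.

Direct interest in Pinebrook Capital LLC: 10%.

10%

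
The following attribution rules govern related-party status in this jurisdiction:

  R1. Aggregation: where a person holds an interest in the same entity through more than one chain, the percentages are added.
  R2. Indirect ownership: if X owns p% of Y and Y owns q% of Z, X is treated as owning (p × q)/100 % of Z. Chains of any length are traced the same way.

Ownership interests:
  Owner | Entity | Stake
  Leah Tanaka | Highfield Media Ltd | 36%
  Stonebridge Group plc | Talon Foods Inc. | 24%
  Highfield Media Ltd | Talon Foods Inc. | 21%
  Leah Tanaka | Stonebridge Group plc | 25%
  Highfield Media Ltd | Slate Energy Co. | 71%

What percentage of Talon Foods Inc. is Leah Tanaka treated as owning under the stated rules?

Chain via Highfield Media Ltd (R2): 36% × 21% = 7.56% of Talon Foods Inc.
Chain via Stonebridge Group plc (R2): 25% × 24% = 6% of Talon Foods Inc.
Aggregating (R1): 7.56% + 6% = 13.56%.

13.56%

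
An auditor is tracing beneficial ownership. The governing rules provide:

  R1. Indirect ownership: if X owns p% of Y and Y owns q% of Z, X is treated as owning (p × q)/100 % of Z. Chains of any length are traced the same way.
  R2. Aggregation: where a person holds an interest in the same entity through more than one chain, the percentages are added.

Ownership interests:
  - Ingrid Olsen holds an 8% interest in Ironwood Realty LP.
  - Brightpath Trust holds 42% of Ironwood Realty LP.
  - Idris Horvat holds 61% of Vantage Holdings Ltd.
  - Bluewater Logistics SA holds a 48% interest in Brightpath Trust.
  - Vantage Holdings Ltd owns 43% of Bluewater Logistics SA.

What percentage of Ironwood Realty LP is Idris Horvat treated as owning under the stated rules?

5.287968%

Chain via Vantage Holdings Ltd → Bluewater Logistics SA → Brightpath Trust (R1): 61% × 43% × 48% × 42% = 5.287968% of Ironwood Realty LP.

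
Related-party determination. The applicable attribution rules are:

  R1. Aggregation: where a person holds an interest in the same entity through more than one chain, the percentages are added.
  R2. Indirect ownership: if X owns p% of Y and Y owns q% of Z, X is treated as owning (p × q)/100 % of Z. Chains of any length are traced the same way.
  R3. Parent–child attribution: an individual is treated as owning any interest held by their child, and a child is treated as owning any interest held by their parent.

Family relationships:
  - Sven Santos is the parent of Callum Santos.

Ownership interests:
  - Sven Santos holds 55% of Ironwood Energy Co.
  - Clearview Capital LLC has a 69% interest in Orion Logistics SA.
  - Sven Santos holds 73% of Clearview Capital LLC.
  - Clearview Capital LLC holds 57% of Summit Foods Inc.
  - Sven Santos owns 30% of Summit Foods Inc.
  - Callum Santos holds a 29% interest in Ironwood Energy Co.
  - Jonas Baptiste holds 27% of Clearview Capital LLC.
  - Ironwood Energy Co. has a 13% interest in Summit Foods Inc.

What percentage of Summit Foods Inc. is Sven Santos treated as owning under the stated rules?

By parent–child attribution (R3), Sven Santos is treated as also owning Callum Santos's interest in Ironwood Energy Co, giving 55% + 29% = 84%.
Chain via Clearview Capital LLC (R2): 73% × 57% = 41.61% of Summit Foods Inc.
Chain via Ironwood Energy Co. (R2): 84% × 13% = 10.92% of Summit Foods Inc.
Direct interest in Summit Foods Inc: 30%.
Aggregating (R1): 41.61% + 10.92% + 30% = 82.53%.

82.53%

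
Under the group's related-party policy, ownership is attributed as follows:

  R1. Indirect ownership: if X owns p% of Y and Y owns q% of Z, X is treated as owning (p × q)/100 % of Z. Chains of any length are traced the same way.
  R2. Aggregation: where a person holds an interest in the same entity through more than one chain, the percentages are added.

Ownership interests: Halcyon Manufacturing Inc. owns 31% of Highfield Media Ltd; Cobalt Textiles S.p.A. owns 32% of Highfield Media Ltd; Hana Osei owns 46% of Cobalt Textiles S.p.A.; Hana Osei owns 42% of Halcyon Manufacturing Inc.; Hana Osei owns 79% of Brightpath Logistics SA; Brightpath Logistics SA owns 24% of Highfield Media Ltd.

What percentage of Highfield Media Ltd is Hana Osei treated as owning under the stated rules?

Chain via Halcyon Manufacturing Inc. (R1): 42% × 31% = 13.02% of Highfield Media Ltd.
Chain via Brightpath Logistics SA (R1): 79% × 24% = 18.96% of Highfield Media Ltd.
Chain via Cobalt Textiles S.p.A. (R1): 46% × 32% = 14.72% of Highfield Media Ltd.
Aggregating (R2): 13.02% + 18.96% + 14.72% = 46.7%.

46.7%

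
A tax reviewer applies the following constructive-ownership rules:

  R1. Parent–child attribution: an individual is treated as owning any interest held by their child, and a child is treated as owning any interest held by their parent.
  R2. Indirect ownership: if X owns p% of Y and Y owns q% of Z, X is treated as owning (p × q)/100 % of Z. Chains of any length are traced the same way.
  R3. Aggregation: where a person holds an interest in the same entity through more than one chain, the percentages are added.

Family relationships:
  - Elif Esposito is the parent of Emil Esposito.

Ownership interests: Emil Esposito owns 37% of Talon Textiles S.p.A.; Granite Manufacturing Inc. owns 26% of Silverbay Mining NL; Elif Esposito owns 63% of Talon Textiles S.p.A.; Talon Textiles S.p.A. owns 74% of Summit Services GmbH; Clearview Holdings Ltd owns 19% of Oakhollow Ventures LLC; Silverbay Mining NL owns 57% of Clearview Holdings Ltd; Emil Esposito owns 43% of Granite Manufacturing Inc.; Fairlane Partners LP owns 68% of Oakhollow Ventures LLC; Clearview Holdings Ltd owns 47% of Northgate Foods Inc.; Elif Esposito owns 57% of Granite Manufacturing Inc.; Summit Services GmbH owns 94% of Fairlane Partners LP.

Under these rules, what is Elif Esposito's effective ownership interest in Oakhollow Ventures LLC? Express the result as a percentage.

By parent–child attribution (R1), Elif Esposito is treated as also owning Emil Esposito's interest in Granite Manufacturing Inc, giving 57% + 43% = 100%.
By parent–child attribution (R1), Elif Esposito is treated as also owning Emil Esposito's interest in Talon Textiles S.p.A, giving 63% + 37% = 100%.
Chain via Granite Manufacturing Inc. → Silverbay Mining NL → Clearview Holdings Ltd (R2): 100% × 26% × 57% × 19% = 2.8158% of Oakhollow Ventures LLC.
Chain via Talon Textiles S.p.A. → Summit Services GmbH → Fairlane Partners LP (R2): 100% × 74% × 94% × 68% = 47.3008% of Oakhollow Ventures LLC.
Aggregating (R3): 2.8158% + 47.3008% = 50.1166%.

50.1166%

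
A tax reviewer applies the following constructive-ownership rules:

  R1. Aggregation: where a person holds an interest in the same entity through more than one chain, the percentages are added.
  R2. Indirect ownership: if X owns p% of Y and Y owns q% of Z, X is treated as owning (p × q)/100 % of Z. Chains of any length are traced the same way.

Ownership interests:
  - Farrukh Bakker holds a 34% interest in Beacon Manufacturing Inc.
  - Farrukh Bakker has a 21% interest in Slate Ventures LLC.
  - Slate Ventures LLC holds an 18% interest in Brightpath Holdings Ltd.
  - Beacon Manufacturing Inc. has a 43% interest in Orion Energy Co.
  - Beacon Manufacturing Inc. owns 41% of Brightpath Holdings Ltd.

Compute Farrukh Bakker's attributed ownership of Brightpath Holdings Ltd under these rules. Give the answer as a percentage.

17.72%

Chain via Beacon Manufacturing Inc. (R2): 34% × 41% = 13.94% of Brightpath Holdings Ltd.
Chain via Slate Ventures LLC (R2): 21% × 18% = 3.78% of Brightpath Holdings Ltd.
Aggregating (R1): 13.94% + 3.78% = 17.72%.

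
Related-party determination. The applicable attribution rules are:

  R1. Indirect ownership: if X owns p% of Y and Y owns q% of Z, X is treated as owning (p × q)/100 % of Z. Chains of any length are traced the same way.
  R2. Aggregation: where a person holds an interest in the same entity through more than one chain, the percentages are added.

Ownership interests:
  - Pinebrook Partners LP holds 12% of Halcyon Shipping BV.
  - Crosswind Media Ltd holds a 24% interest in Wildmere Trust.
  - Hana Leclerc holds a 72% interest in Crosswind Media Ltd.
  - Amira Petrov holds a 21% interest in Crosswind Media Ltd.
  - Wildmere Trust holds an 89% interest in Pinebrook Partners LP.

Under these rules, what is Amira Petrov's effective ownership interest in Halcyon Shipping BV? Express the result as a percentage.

0.538272%

Chain via Crosswind Media Ltd → Wildmere Trust → Pinebrook Partners LP (R1): 21% × 24% × 89% × 12% = 0.538272% of Halcyon Shipping BV.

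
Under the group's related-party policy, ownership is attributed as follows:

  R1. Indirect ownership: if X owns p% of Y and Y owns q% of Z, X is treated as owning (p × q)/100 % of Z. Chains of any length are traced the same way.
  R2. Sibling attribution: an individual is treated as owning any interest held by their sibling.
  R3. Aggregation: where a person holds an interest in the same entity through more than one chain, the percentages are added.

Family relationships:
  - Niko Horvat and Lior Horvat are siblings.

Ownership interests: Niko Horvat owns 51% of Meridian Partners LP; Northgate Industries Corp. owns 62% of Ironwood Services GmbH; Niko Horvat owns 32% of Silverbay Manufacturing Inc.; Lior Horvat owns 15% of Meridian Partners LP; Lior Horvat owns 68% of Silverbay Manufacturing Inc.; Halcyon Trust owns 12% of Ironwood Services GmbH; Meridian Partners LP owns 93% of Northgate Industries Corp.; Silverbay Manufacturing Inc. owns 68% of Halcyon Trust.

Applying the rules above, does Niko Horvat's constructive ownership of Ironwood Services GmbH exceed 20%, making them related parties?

By sibling attribution (R2), Niko Horvat is treated as also owning Lior Horvat's interest in Meridian Partners LP, giving 51% + 15% = 66%.
By sibling attribution (R2), Niko Horvat is treated as also owning Lior Horvat's interest in Silverbay Manufacturing Inc, giving 32% + 68% = 100%.
Chain via Meridian Partners LP → Northgate Industries Corp. (R1): 66% × 93% × 62% = 38.0556% of Ironwood Services GmbH.
Chain via Silverbay Manufacturing Inc. → Halcyon Trust (R1): 100% × 68% × 12% = 8.16% of Ironwood Services GmbH.
Aggregating (R3): 38.0556% + 8.16% = 46.2156%.
46.2156% exceeds the 20% threshold, so Niko is a related party to Ironwood Services GmbH.

Yes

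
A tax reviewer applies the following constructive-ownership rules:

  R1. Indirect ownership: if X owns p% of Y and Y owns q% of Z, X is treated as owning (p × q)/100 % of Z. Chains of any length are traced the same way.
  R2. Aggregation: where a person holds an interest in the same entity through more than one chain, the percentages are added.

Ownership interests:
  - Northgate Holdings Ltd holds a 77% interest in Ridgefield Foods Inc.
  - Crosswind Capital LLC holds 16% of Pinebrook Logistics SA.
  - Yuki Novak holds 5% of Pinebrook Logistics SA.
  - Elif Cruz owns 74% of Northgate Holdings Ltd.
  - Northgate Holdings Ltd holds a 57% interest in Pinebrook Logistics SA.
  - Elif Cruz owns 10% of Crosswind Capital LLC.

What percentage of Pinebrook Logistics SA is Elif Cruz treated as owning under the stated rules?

Chain via Northgate Holdings Ltd (R1): 74% × 57% = 42.18% of Pinebrook Logistics SA.
Chain via Crosswind Capital LLC (R1): 10% × 16% = 1.6% of Pinebrook Logistics SA.
Aggregating (R2): 42.18% + 1.6% = 43.78%.

43.78%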